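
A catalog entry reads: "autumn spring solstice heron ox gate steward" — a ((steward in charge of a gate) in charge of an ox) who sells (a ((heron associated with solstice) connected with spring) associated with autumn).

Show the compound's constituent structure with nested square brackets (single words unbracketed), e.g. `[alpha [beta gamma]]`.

Whole compound: head "steward" (specifically "ox gate steward"), modifier "autumn spring solstice heron".
"autumn spring solstice heron" → head "heron" (specifically "spring solstice heron"), modifier "autumn".
"spring solstice heron" → head "heron" (specifically "solstice heron"), modifier "spring".
"solstice heron" → head "heron", modifier "solstice".
"ox gate steward" → head "steward" (specifically "gate steward"), modifier "ox".
"gate steward" → head "steward", modifier "gate".
Putting it together: [[autumn [spring [solstice heron]]] [ox [gate steward]]].

[[autumn [spring [solstice heron]]] [ox [gate steward]]]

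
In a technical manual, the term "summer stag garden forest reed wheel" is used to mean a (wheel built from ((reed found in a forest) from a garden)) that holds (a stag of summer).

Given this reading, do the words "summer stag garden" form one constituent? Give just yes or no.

no

The top-level split is [summer stag] [garden forest reed wheel]; the full structure is [[summer stag] [[garden [forest reed]] wheel]].
"summer stag garden" straddles a constituent boundary, so it is not a single unit.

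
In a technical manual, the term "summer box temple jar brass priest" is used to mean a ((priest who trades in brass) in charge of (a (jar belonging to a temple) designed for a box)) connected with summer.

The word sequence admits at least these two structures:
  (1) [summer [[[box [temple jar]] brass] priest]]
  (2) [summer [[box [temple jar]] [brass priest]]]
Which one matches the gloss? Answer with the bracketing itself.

[summer [[box [temple jar]] [brass priest]]]

The paraphrase's head is the "priest" part ("box temple jar brass priest"); its modifier is "summer".
That top-level split, carried through the inner groups, gives [summer [[box [temple jar]] [brass priest]]].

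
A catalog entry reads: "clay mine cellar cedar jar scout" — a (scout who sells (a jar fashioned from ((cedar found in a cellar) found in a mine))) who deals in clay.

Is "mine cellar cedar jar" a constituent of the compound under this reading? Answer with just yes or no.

The paraphrase groups the words so that "mine cellar cedar jar" is one unit: it corresponds to a single parenthesized sub-phrase.
The full structure is [clay [[[mine [cellar cedar]] jar] scout]], in which [mine cellar cedar jar] is a constituent.

yes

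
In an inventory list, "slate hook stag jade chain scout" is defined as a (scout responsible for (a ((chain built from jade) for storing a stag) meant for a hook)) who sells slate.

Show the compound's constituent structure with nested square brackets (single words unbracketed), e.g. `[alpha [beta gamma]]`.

[slate [[hook [stag [jade chain]]] scout]]

Whole compound: head "scout" (specifically "hook stag jade chain scout"), modifier "slate".
"hook stag jade chain scout" → head "scout", modifier "hook stag jade chain".
"hook stag jade chain" → head "chain" (specifically "stag jade chain"), modifier "hook".
"stag jade chain" → head "chain" (specifically "jade chain"), modifier "stag".
"jade chain" → head "chain", modifier "jade".
Assembled: [slate [[hook [stag [jade chain]]] scout]].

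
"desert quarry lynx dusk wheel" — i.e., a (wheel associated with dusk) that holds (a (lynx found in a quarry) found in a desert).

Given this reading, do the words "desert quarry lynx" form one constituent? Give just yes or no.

The paraphrase groups the words so that "desert quarry lynx" is one unit: it corresponds to a single parenthesized sub-phrase.
The full structure is [[desert [quarry lynx]] [dusk wheel]], in which [desert quarry lynx] is a constituent.

yes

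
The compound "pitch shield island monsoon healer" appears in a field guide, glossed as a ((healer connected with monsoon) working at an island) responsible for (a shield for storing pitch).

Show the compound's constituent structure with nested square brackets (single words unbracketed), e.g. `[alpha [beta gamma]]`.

The outermost head in the paraphrase is "healer" (specifically "island monsoon healer"), modified by "pitch shield".
"pitch shield" → head "shield", modifier "pitch".
"island monsoon healer" → head "healer" (specifically "monsoon healer"), modifier "island".
"monsoon healer" → head "healer", modifier "monsoon".
So the structure is [[pitch shield] [island [monsoon healer]]].

[[pitch shield] [island [monsoon healer]]]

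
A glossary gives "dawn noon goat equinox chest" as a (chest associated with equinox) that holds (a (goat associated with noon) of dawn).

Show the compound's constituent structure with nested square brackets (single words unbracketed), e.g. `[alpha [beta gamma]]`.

[[dawn [noon goat]] [equinox chest]]

Whole compound: head "chest" (specifically "equinox chest"), modifier "dawn noon goat".
Inside "dawn noon goat": head "goat" (specifically "noon goat"), modifier "dawn".
Inside "noon goat": head "goat", modifier "noon".
Inside "equinox chest": head "chest", modifier "equinox".
So the structure is [[dawn [noon goat]] [equinox chest]].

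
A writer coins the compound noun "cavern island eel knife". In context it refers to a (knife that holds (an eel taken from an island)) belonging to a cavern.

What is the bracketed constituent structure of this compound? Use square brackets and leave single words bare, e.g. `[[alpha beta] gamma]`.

Whole compound: head "knife" (specifically "island eel knife"), modifier "cavern".
Inside "island eel knife": head "knife", modifier "island eel".
Inside "island eel": head "eel", modifier "island".
Assembled: [cavern [[island eel] knife]].

[cavern [[island eel] knife]]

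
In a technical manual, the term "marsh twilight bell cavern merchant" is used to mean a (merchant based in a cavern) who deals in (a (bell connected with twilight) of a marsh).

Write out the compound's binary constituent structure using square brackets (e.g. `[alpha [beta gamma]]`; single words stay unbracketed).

[[marsh [twilight bell]] [cavern merchant]]

Overall it is a kind of merchant (specifically "cavern merchant"); the modifier is "marsh twilight bell".
Within "marsh twilight bell", the head is "bell" (specifically "twilight bell") and the modifier is "marsh".
Within "twilight bell", the head is "bell" and the modifier is "twilight".
Within "cavern merchant", the head is "merchant" and the modifier is "cavern".
Assembled: [[marsh [twilight bell]] [cavern merchant]].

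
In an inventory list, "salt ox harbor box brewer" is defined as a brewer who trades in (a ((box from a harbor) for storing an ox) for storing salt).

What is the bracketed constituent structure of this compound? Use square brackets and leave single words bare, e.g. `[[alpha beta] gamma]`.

Whole compound: head "brewer", modifier "salt ox harbor box".
Within "salt ox harbor box", the head is "box" (specifically "ox harbor box") and the modifier is "salt".
Within "ox harbor box", the head is "box" (specifically "harbor box") and the modifier is "ox".
Within "harbor box", the head is "box" and the modifier is "harbor".
So the structure is [[salt [ox [harbor box]]] brewer].

[[salt [ox [harbor box]]] brewer]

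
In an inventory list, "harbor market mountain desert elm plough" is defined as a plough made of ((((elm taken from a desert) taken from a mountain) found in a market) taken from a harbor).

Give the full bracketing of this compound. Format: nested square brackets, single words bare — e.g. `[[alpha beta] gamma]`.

The outermost head in the paraphrase is "plough", modified by "harbor market mountain desert elm".
Within "harbor market mountain desert elm", the head is "elm" (specifically "market mountain desert elm") and the modifier is "harbor".
Within "market mountain desert elm", the head is "elm" (specifically "mountain desert elm") and the modifier is "market".
Within "mountain desert elm", the head is "elm" (specifically "desert elm") and the modifier is "mountain".
Within "desert elm", the head is "elm" and the modifier is "desert".
So the structure is [[harbor [market [mountain [desert elm]]]] plough].

[[harbor [market [mountain [desert elm]]]] plough]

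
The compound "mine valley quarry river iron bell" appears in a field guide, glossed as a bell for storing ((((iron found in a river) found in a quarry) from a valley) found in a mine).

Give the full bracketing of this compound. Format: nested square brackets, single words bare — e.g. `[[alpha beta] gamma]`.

[[mine [valley [quarry [river iron]]]] bell]

Overall it is a kind of bell; the modifier is "mine valley quarry river iron".
"mine valley quarry river iron" → head "iron" (specifically "valley quarry river iron"), modifier "mine".
"valley quarry river iron" → head "iron" (specifically "quarry river iron"), modifier "valley".
"quarry river iron" → head "iron" (specifically "river iron"), modifier "quarry".
"river iron" → head "iron", modifier "river".
So the structure is [[mine [valley [quarry [river iron]]]] bell].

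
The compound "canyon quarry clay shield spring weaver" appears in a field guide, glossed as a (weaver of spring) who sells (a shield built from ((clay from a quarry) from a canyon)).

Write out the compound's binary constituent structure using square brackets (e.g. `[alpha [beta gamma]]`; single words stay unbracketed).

[[[canyon [quarry clay]] shield] [spring weaver]]

Overall it is a kind of weaver (specifically "spring weaver"); the modifier is "canyon quarry clay shield".
Inside "canyon quarry clay shield": head "shield", modifier "canyon quarry clay".
Inside "canyon quarry clay": head "clay" (specifically "quarry clay"), modifier "canyon".
Inside "quarry clay": head "clay", modifier "quarry".
Inside "spring weaver": head "weaver", modifier "spring".
So the structure is [[[canyon [quarry clay]] shield] [spring weaver]].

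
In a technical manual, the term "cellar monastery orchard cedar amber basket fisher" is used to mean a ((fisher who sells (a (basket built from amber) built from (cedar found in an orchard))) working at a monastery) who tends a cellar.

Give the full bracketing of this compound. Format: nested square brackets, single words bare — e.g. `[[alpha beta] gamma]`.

[cellar [monastery [[[orchard cedar] [amber basket]] fisher]]]

The outermost head in the paraphrase is "fisher" (specifically "monastery orchard cedar amber basket fisher"), modified by "cellar".
Inside "monastery orchard cedar amber basket fisher": head "fisher" (specifically "orchard cedar amber basket fisher"), modifier "monastery".
Inside "orchard cedar amber basket fisher": head "fisher", modifier "orchard cedar amber basket".
Inside "orchard cedar amber basket": head "basket" (specifically "amber basket"), modifier "orchard cedar".
Inside "orchard cedar": head "cedar", modifier "orchard".
Inside "amber basket": head "basket", modifier "amber".
So the structure is [cellar [monastery [[[orchard cedar] [amber basket]] fisher]]].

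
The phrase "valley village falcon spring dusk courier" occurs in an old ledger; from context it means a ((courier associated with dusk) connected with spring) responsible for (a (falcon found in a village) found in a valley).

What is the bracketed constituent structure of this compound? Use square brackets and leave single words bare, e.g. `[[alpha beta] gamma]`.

Overall it is a kind of courier (specifically "spring dusk courier"); the modifier is "valley village falcon".
"valley village falcon" → head "falcon" (specifically "village falcon"), modifier "valley".
"village falcon" → head "falcon", modifier "village".
"spring dusk courier" → head "courier" (specifically "dusk courier"), modifier "spring".
"dusk courier" → head "courier", modifier "dusk".
Assembled: [[valley [village falcon]] [spring [dusk courier]]].

[[valley [village falcon]] [spring [dusk courier]]]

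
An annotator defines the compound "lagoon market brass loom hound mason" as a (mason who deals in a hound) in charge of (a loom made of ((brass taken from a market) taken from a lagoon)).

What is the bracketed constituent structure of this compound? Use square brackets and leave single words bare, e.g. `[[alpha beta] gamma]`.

Whole compound: head "mason" (specifically "hound mason"), modifier "lagoon market brass loom".
Inside "lagoon market brass loom": head "loom", modifier "lagoon market brass".
Inside "lagoon market brass": head "brass" (specifically "market brass"), modifier "lagoon".
Inside "market brass": head "brass", modifier "market".
Inside "hound mason": head "mason", modifier "hound".
Putting it together: [[[lagoon [market brass]] loom] [hound mason]].

[[[lagoon [market brass]] loom] [hound mason]]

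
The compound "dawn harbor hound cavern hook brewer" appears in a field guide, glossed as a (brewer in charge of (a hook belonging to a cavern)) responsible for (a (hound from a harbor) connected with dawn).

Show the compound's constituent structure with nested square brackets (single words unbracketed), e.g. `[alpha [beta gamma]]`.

Overall it is a kind of brewer (specifically "cavern hook brewer"); the modifier is "dawn harbor hound".
Inside "dawn harbor hound": head "hound" (specifically "harbor hound"), modifier "dawn".
Inside "harbor hound": head "hound", modifier "harbor".
Inside "cavern hook brewer": head "brewer", modifier "cavern hook".
Inside "cavern hook": head "hook", modifier "cavern".
Assembled: [[dawn [harbor hound]] [[cavern hook] brewer]].

[[dawn [harbor hound]] [[cavern hook] brewer]]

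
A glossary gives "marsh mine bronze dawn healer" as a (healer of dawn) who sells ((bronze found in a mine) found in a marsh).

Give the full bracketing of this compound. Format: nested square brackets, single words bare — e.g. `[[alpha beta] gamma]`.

Whole compound: head "healer" (specifically "dawn healer"), modifier "marsh mine bronze".
Within "marsh mine bronze", the head is "bronze" (specifically "mine bronze") and the modifier is "marsh".
Within "mine bronze", the head is "bronze" and the modifier is "mine".
Within "dawn healer", the head is "healer" and the modifier is "dawn".
Assembled: [[marsh [mine bronze]] [dawn healer]].

[[marsh [mine bronze]] [dawn healer]]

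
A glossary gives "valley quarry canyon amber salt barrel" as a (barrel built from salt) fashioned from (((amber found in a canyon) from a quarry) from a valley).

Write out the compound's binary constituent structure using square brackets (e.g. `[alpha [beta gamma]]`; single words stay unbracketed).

[[valley [quarry [canyon amber]]] [salt barrel]]

Overall it is a kind of barrel (specifically "salt barrel"); the modifier is "valley quarry canyon amber".
"valley quarry canyon amber" → head "amber" (specifically "quarry canyon amber"), modifier "valley".
"quarry canyon amber" → head "amber" (specifically "canyon amber"), modifier "quarry".
"canyon amber" → head "amber", modifier "canyon".
"salt barrel" → head "barrel", modifier "salt".
Assembled: [[valley [quarry [canyon amber]]] [salt barrel]].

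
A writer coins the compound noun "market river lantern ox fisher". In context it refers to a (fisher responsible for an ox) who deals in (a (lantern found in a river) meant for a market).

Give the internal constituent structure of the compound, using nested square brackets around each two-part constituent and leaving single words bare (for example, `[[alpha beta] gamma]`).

[[market [river lantern]] [ox fisher]]

Whole compound: head "fisher" (specifically "ox fisher"), modifier "market river lantern".
Inside "market river lantern": head "lantern" (specifically "river lantern"), modifier "market".
Inside "river lantern": head "lantern", modifier "river".
Inside "ox fisher": head "fisher", modifier "ox".
Putting it together: [[market [river lantern]] [ox fisher]].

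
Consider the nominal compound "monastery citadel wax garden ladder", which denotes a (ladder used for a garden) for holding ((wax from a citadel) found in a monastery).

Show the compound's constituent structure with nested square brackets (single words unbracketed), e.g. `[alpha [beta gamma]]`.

At the top level: head "ladder" (specifically "garden ladder"); modifier "monastery citadel wax".
Within "monastery citadel wax", the head is "wax" (specifically "citadel wax") and the modifier is "monastery".
Within "citadel wax", the head is "wax" and the modifier is "citadel".
Within "garden ladder", the head is "ladder" and the modifier is "garden".
So the structure is [[monastery [citadel wax]] [garden ladder]].

[[monastery [citadel wax]] [garden ladder]]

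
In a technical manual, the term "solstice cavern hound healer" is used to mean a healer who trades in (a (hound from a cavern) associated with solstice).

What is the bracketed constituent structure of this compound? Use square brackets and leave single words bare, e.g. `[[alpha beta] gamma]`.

Overall it is a kind of healer; the modifier is "solstice cavern hound".
"solstice cavern hound" → head "hound" (specifically "cavern hound"), modifier "solstice".
"cavern hound" → head "hound", modifier "cavern".
Assembled: [[solstice [cavern hound]] healer].

[[solstice [cavern hound]] healer]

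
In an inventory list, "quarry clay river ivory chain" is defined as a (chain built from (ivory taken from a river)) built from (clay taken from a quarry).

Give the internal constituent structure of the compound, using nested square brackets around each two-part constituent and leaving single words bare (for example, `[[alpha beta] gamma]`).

At the top level: head "chain" (specifically "river ivory chain"); modifier "quarry clay".
Inside "quarry clay": head "clay", modifier "quarry".
Inside "river ivory chain": head "chain", modifier "river ivory".
Inside "river ivory": head "ivory", modifier "river".
Assembled: [[quarry clay] [[river ivory] chain]].

[[quarry clay] [[river ivory] chain]]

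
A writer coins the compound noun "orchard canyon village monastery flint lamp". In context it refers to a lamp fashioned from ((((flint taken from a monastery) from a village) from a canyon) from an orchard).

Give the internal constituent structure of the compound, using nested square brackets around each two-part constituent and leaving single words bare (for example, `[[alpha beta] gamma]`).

[[orchard [canyon [village [monastery flint]]]] lamp]

At the top level: head "lamp"; modifier "orchard canyon village monastery flint".
"orchard canyon village monastery flint" → head "flint" (specifically "canyon village monastery flint"), modifier "orchard".
"canyon village monastery flint" → head "flint" (specifically "village monastery flint"), modifier "canyon".
"village monastery flint" → head "flint" (specifically "monastery flint"), modifier "village".
"monastery flint" → head "flint", modifier "monastery".
Assembled: [[orchard [canyon [village [monastery flint]]]] lamp].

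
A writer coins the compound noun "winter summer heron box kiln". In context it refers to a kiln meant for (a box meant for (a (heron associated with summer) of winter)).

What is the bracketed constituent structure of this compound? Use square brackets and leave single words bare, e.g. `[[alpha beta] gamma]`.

The outermost head in the paraphrase is "kiln", modified by "winter summer heron box".
Inside "winter summer heron box": head "box", modifier "winter summer heron".
Inside "winter summer heron": head "heron" (specifically "summer heron"), modifier "winter".
Inside "summer heron": head "heron", modifier "summer".
So the structure is [[[winter [summer heron]] box] kiln].

[[[winter [summer heron]] box] kiln]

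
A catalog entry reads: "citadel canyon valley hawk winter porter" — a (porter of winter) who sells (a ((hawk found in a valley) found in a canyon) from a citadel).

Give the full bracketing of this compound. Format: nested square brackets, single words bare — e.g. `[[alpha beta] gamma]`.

[[citadel [canyon [valley hawk]]] [winter porter]]

Whole compound: head "porter" (specifically "winter porter"), modifier "citadel canyon valley hawk".
Within "citadel canyon valley hawk", the head is "hawk" (specifically "canyon valley hawk") and the modifier is "citadel".
Within "canyon valley hawk", the head is "hawk" (specifically "valley hawk") and the modifier is "canyon".
Within "valley hawk", the head is "hawk" and the modifier is "valley".
Within "winter porter", the head is "porter" and the modifier is "winter".
So the structure is [[citadel [canyon [valley hawk]]] [winter porter]].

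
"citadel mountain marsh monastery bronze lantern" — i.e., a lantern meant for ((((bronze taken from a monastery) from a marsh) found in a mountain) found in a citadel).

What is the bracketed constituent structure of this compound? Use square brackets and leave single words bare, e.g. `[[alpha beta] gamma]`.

[[citadel [mountain [marsh [monastery bronze]]]] lantern]

Overall it is a kind of lantern; the modifier is "citadel mountain marsh monastery bronze".
Within "citadel mountain marsh monastery bronze", the head is "bronze" (specifically "mountain marsh monastery bronze") and the modifier is "citadel".
Within "mountain marsh monastery bronze", the head is "bronze" (specifically "marsh monastery bronze") and the modifier is "mountain".
Within "marsh monastery bronze", the head is "bronze" (specifically "monastery bronze") and the modifier is "marsh".
Within "monastery bronze", the head is "bronze" and the modifier is "monastery".
Putting it together: [[citadel [mountain [marsh [monastery bronze]]]] lantern].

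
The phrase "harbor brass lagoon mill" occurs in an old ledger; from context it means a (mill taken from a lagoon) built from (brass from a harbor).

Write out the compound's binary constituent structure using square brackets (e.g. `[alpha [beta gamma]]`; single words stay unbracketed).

[[harbor brass] [lagoon mill]]

Overall it is a kind of mill (specifically "lagoon mill"); the modifier is "harbor brass".
"harbor brass" → head "brass", modifier "harbor".
"lagoon mill" → head "mill", modifier "lagoon".
Putting it together: [[harbor brass] [lagoon mill]].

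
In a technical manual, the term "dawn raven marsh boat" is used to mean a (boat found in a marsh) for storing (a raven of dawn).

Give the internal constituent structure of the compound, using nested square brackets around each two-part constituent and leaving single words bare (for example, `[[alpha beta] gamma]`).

The outermost head in the paraphrase is "boat" (specifically "marsh boat"), modified by "dawn raven".
"dawn raven" → head "raven", modifier "dawn".
"marsh boat" → head "boat", modifier "marsh".
Putting it together: [[dawn raven] [marsh boat]].

[[dawn raven] [marsh boat]]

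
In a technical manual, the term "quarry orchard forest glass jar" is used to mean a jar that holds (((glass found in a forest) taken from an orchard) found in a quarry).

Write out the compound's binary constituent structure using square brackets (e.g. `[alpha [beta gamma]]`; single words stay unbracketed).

Overall it is a kind of jar; the modifier is "quarry orchard forest glass".
Within "quarry orchard forest glass", the head is "glass" (specifically "orchard forest glass") and the modifier is "quarry".
Within "orchard forest glass", the head is "glass" (specifically "forest glass") and the modifier is "orchard".
Within "forest glass", the head is "glass" and the modifier is "forest".
So the structure is [[quarry [orchard [forest glass]]] jar].

[[quarry [orchard [forest glass]]] jar]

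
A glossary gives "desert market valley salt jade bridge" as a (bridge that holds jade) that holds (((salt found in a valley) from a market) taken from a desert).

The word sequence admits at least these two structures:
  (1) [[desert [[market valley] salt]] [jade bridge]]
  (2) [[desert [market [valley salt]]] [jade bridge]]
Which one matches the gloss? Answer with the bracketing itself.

[[desert [market [valley salt]]] [jade bridge]]

The paraphrase's head is the "bridge" part ("jade bridge"); its modifier is "desert market valley salt".
That top-level split, carried through the inner groups, gives [[desert [market [valley salt]]] [jade bridge]].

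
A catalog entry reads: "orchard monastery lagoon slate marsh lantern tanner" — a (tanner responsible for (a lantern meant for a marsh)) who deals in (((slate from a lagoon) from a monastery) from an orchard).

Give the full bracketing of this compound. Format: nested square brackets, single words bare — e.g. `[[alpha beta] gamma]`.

The outermost head in the paraphrase is "tanner" (specifically "marsh lantern tanner"), modified by "orchard monastery lagoon slate".
Inside "orchard monastery lagoon slate": head "slate" (specifically "monastery lagoon slate"), modifier "orchard".
Inside "monastery lagoon slate": head "slate" (specifically "lagoon slate"), modifier "monastery".
Inside "lagoon slate": head "slate", modifier "lagoon".
Inside "marsh lantern tanner": head "tanner", modifier "marsh lantern".
Inside "marsh lantern": head "lantern", modifier "marsh".
Assembled: [[orchard [monastery [lagoon slate]]] [[marsh lantern] tanner]].

[[orchard [monastery [lagoon slate]]] [[marsh lantern] tanner]]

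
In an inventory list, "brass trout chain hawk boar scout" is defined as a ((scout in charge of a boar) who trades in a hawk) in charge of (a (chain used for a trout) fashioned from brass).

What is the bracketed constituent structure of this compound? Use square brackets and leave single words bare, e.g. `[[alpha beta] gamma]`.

Whole compound: head "scout" (specifically "hawk boar scout"), modifier "brass trout chain".
"brass trout chain" → head "chain" (specifically "trout chain"), modifier "brass".
"trout chain" → head "chain", modifier "trout".
"hawk boar scout" → head "scout" (specifically "boar scout"), modifier "hawk".
"boar scout" → head "scout", modifier "boar".
Putting it together: [[brass [trout chain]] [hawk [boar scout]]].

[[brass [trout chain]] [hawk [boar scout]]]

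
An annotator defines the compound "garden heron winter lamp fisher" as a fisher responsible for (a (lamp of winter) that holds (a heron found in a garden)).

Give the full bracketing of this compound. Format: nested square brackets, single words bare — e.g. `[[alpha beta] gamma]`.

[[[garden heron] [winter lamp]] fisher]

Whole compound: head "fisher", modifier "garden heron winter lamp".
"garden heron winter lamp" → head "lamp" (specifically "winter lamp"), modifier "garden heron".
"garden heron" → head "heron", modifier "garden".
"winter lamp" → head "lamp", modifier "winter".
Assembled: [[[garden heron] [winter lamp]] fisher].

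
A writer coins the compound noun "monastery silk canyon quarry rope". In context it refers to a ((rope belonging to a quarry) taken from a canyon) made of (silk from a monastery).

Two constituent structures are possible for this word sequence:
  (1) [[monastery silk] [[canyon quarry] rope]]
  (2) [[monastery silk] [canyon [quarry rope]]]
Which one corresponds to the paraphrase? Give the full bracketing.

The paraphrase's head is the "rope" part ("canyon quarry rope"); its modifier is "monastery silk".
That top-level split, carried through the inner groups, gives [[monastery silk] [canyon [quarry rope]]].

[[monastery silk] [canyon [quarry rope]]]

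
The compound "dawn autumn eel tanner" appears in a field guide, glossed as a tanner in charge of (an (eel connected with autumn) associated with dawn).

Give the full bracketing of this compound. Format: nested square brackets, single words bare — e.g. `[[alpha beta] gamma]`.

[[dawn [autumn eel]] tanner]

Whole compound: head "tanner", modifier "dawn autumn eel".
"dawn autumn eel" → head "eel" (specifically "autumn eel"), modifier "dawn".
"autumn eel" → head "eel", modifier "autumn".
Putting it together: [[dawn [autumn eel]] tanner].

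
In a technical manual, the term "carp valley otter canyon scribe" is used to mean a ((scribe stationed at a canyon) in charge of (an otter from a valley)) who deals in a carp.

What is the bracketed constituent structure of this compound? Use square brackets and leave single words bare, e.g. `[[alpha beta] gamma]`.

The outermost head in the paraphrase is "scribe" (specifically "valley otter canyon scribe"), modified by "carp".
Inside "valley otter canyon scribe": head "scribe" (specifically "canyon scribe"), modifier "valley otter".
Inside "valley otter": head "otter", modifier "valley".
Inside "canyon scribe": head "scribe", modifier "canyon".
Putting it together: [carp [[valley otter] [canyon scribe]]].

[carp [[valley otter] [canyon scribe]]]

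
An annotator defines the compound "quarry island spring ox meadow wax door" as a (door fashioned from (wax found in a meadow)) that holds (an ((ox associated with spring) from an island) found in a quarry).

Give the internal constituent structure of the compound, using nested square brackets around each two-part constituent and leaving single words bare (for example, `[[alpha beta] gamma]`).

[[quarry [island [spring ox]]] [[meadow wax] door]]

The outermost head in the paraphrase is "door" (specifically "meadow wax door"), modified by "quarry island spring ox".
Inside "quarry island spring ox": head "ox" (specifically "island spring ox"), modifier "quarry".
Inside "island spring ox": head "ox" (specifically "spring ox"), modifier "island".
Inside "spring ox": head "ox", modifier "spring".
Inside "meadow wax door": head "door", modifier "meadow wax".
Inside "meadow wax": head "wax", modifier "meadow".
Assembled: [[quarry [island [spring ox]]] [[meadow wax] door]].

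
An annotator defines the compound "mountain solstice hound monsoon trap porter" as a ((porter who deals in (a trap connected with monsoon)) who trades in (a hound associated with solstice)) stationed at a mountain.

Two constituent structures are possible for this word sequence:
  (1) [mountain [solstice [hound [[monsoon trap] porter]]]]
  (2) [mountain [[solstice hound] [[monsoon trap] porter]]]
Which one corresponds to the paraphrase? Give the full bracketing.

The paraphrase's head is the "porter" part ("solstice hound monsoon trap porter"); its modifier is "mountain".
That top-level split, carried through the inner groups, gives [mountain [[solstice hound] [[monsoon trap] porter]]].

[mountain [[solstice hound] [[monsoon trap] porter]]]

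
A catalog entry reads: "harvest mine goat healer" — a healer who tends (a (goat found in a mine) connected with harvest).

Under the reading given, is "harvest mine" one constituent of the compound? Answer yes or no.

no

The top-level split is [harvest mine goat] [healer]; the full structure is [[harvest [mine goat]] healer].
"harvest mine" straddles a constituent boundary, so it is not a single unit.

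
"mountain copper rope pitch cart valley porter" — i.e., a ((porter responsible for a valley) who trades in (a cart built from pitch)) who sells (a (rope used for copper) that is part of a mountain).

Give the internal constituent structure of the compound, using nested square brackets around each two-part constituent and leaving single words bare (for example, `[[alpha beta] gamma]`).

[[mountain [copper rope]] [[pitch cart] [valley porter]]]

Whole compound: head "porter" (specifically "pitch cart valley porter"), modifier "mountain copper rope".
"mountain copper rope" → head "rope" (specifically "copper rope"), modifier "mountain".
"copper rope" → head "rope", modifier "copper".
"pitch cart valley porter" → head "porter" (specifically "valley porter"), modifier "pitch cart".
"pitch cart" → head "cart", modifier "pitch".
"valley porter" → head "porter", modifier "valley".
Assembled: [[mountain [copper rope]] [[pitch cart] [valley porter]]].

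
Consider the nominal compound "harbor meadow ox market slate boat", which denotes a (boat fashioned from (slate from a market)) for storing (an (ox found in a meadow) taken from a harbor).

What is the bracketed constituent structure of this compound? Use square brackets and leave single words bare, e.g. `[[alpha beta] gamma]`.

[[harbor [meadow ox]] [[market slate] boat]]

The outermost head in the paraphrase is "boat" (specifically "market slate boat"), modified by "harbor meadow ox".
Within "harbor meadow ox", the head is "ox" (specifically "meadow ox") and the modifier is "harbor".
Within "meadow ox", the head is "ox" and the modifier is "meadow".
Within "market slate boat", the head is "boat" and the modifier is "market slate".
Within "market slate", the head is "slate" and the modifier is "market".
Putting it together: [[harbor [meadow ox]] [[market slate] boat]].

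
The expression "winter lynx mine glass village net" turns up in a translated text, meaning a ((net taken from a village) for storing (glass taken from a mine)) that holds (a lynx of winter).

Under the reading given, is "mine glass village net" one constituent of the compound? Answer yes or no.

yes

The paraphrase groups the words so that "mine glass village net" is one unit: it corresponds to a single parenthesized sub-phrase.
The full structure is [[winter lynx] [[mine glass] [village net]]], in which [mine glass village net] is a constituent.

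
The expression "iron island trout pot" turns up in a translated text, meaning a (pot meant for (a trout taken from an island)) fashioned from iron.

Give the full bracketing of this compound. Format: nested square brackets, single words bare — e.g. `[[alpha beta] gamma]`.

Overall it is a kind of pot (specifically "island trout pot"); the modifier is "iron".
"island trout pot" → head "pot", modifier "island trout".
"island trout" → head "trout", modifier "island".
Putting it together: [iron [[island trout] pot]].

[iron [[island trout] pot]]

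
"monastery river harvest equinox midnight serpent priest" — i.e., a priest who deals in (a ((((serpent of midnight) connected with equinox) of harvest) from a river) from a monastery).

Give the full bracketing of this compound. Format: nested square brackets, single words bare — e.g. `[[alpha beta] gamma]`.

Overall it is a kind of priest; the modifier is "monastery river harvest equinox midnight serpent".
Within "monastery river harvest equinox midnight serpent", the head is "serpent" (specifically "river harvest equinox midnight serpent") and the modifier is "monastery".
Within "river harvest equinox midnight serpent", the head is "serpent" (specifically "harvest equinox midnight serpent") and the modifier is "river".
Within "harvest equinox midnight serpent", the head is "serpent" (specifically "equinox midnight serpent") and the modifier is "harvest".
Within "equinox midnight serpent", the head is "serpent" (specifically "midnight serpent") and the modifier is "equinox".
Within "midnight serpent", the head is "serpent" and the modifier is "midnight".
Putting it together: [[monastery [river [harvest [equinox [midnight serpent]]]]] priest].

[[monastery [river [harvest [equinox [midnight serpent]]]]] priest]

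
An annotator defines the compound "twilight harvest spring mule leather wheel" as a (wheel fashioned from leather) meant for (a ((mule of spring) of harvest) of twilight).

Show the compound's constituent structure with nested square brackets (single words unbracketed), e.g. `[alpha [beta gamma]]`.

Overall it is a kind of wheel (specifically "leather wheel"); the modifier is "twilight harvest spring mule".
Inside "twilight harvest spring mule": head "mule" (specifically "harvest spring mule"), modifier "twilight".
Inside "harvest spring mule": head "mule" (specifically "spring mule"), modifier "harvest".
Inside "spring mule": head "mule", modifier "spring".
Inside "leather wheel": head "wheel", modifier "leather".
Putting it together: [[twilight [harvest [spring mule]]] [leather wheel]].

[[twilight [harvest [spring mule]]] [leather wheel]]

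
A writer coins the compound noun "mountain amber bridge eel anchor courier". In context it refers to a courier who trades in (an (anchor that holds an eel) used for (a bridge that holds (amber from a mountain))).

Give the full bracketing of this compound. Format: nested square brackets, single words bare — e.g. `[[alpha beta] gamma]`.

Whole compound: head "courier", modifier "mountain amber bridge eel anchor".
Inside "mountain amber bridge eel anchor": head "anchor" (specifically "eel anchor"), modifier "mountain amber bridge".
Inside "mountain amber bridge": head "bridge", modifier "mountain amber".
Inside "mountain amber": head "amber", modifier "mountain".
Inside "eel anchor": head "anchor", modifier "eel".
Assembled: [[[[mountain amber] bridge] [eel anchor]] courier].

[[[[mountain amber] bridge] [eel anchor]] courier]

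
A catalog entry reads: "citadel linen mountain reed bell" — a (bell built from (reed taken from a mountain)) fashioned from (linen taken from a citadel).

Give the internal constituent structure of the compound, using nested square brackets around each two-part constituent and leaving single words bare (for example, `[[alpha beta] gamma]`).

Whole compound: head "bell" (specifically "mountain reed bell"), modifier "citadel linen".
"citadel linen" → head "linen", modifier "citadel".
"mountain reed bell" → head "bell", modifier "mountain reed".
"mountain reed" → head "reed", modifier "mountain".
Putting it together: [[citadel linen] [[mountain reed] bell]].

[[citadel linen] [[mountain reed] bell]]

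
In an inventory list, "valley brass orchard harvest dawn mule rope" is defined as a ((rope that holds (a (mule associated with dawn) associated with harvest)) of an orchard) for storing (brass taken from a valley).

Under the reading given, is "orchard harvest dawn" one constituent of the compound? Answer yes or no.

no

The top-level split is [valley brass] [orchard harvest dawn mule rope]; the full structure is [[valley brass] [orchard [[harvest [dawn mule]] rope]]].
"orchard harvest dawn" straddles a constituent boundary, so it is not a single unit.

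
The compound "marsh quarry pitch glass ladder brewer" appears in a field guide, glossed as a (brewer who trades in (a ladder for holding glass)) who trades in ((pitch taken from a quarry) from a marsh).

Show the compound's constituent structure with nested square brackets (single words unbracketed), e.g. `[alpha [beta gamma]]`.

At the top level: head "brewer" (specifically "glass ladder brewer"); modifier "marsh quarry pitch".
"marsh quarry pitch" → head "pitch" (specifically "quarry pitch"), modifier "marsh".
"quarry pitch" → head "pitch", modifier "quarry".
"glass ladder brewer" → head "brewer", modifier "glass ladder".
"glass ladder" → head "ladder", modifier "glass".
Assembled: [[marsh [quarry pitch]] [[glass ladder] brewer]].

[[marsh [quarry pitch]] [[glass ladder] brewer]]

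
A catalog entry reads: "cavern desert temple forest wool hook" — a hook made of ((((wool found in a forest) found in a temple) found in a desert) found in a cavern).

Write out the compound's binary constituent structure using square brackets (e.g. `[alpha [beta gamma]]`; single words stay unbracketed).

Overall it is a kind of hook; the modifier is "cavern desert temple forest wool".
Inside "cavern desert temple forest wool": head "wool" (specifically "desert temple forest wool"), modifier "cavern".
Inside "desert temple forest wool": head "wool" (specifically "temple forest wool"), modifier "desert".
Inside "temple forest wool": head "wool" (specifically "forest wool"), modifier "temple".
Inside "forest wool": head "wool", modifier "forest".
Putting it together: [[cavern [desert [temple [forest wool]]]] hook].

[[cavern [desert [temple [forest wool]]]] hook]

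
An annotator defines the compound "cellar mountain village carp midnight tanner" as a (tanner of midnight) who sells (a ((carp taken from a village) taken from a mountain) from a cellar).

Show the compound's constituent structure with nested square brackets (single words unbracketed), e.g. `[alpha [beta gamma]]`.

[[cellar [mountain [village carp]]] [midnight tanner]]

The outermost head in the paraphrase is "tanner" (specifically "midnight tanner"), modified by "cellar mountain village carp".
"cellar mountain village carp" → head "carp" (specifically "mountain village carp"), modifier "cellar".
"mountain village carp" → head "carp" (specifically "village carp"), modifier "mountain".
"village carp" → head "carp", modifier "village".
"midnight tanner" → head "tanner", modifier "midnight".
Assembled: [[cellar [mountain [village carp]]] [midnight tanner]].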